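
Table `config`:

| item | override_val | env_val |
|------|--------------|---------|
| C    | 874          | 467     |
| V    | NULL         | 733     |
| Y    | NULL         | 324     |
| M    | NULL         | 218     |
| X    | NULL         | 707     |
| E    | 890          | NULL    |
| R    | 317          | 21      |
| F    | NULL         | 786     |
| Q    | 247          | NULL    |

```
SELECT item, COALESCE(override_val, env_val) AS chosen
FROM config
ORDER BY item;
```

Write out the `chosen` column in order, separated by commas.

874, 890, 786, 218, 247, 317, 733, 707, 324

item=C: override_val=874 → 874
item=E: override_val=890 → 890
item=F: override_val=NULL, env_val=786 → 786
item=M: override_val=NULL, env_val=218 → 218
item=Q: override_val=247 → 247
item=R: override_val=317 → 317
item=V: override_val=NULL, env_val=733 → 733
item=X: override_val=NULL, env_val=707 → 707
item=Y: override_val=NULL, env_val=324 → 324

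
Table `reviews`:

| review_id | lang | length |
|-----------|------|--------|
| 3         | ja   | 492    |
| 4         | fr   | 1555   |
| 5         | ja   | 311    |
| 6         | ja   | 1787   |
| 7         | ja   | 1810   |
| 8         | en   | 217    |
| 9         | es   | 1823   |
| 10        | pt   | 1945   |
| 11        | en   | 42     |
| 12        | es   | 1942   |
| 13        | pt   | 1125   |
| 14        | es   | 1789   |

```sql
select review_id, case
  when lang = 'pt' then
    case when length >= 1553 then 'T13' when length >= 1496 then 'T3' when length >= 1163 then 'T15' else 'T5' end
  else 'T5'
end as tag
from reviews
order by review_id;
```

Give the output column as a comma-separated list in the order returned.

T5, T5, T5, T5, T5, T5, T5, T13, T5, T5, T5, T5

review_id=3: lang='ja' → outer ELSE → T5
review_id=4: lang='fr' → outer ELSE → T5
review_id=5: lang='ja' → outer ELSE → T5
review_id=6: lang='ja' → outer ELSE → T5
review_id=7: lang='ja' → outer ELSE → T5
review_id=8: lang='en' → outer ELSE → T5
review_id=9: lang='es' → outer ELSE → T5
review_id=10: lang='pt' → inner[length >= 1553] → T13
review_id=11: lang='en' → outer ELSE → T5
review_id=12: lang='es' → outer ELSE → T5
review_id=13: lang='pt' → inner[ELSE] → T5
review_id=14: lang='es' → outer ELSE → T5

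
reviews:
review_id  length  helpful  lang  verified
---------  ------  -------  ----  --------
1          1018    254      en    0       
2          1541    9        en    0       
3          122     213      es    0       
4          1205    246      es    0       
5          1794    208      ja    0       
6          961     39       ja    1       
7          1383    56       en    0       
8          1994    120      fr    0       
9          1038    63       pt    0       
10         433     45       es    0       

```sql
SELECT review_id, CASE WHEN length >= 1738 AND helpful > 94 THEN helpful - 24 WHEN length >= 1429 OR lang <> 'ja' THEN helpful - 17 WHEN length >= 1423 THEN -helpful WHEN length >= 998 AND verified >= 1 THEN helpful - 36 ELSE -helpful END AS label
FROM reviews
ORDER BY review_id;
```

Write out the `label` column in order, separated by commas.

237, -8, 196, 229, 184, -39, 39, 96, 46, 28

review_id=1: length >= 1429 OR lang <> 'ja' → 237
review_id=2: length >= 1429 OR lang <> 'ja' → -8
review_id=3: length >= 1429 OR lang <> 'ja' → 196
review_id=4: length >= 1429 OR lang <> 'ja' → 229
review_id=5: length >= 1738 AND helpful > 94 → 184
review_id=6: ELSE → -39
review_id=7: length >= 1429 OR lang <> 'ja' → 39
review_id=8: length >= 1738 AND helpful > 94 → 96
review_id=9: length >= 1429 OR lang <> 'ja' → 46
review_id=10: length >= 1429 OR lang <> 'ja' → 28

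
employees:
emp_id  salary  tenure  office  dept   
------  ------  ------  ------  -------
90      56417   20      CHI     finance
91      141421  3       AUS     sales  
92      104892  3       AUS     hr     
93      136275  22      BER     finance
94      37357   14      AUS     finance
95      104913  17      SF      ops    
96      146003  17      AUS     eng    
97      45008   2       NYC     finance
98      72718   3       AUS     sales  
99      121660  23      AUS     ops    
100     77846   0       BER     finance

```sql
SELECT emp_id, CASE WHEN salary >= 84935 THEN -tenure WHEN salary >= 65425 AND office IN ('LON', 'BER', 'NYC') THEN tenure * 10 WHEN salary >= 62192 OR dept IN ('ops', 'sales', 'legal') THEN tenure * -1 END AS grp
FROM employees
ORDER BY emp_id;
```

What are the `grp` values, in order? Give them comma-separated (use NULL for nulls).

emp_id=90: (no match → NULL) → NULL
emp_id=91: salary >= 84935 → -3
emp_id=92: salary >= 84935 → -3
emp_id=93: salary >= 84935 → -22
emp_id=94: (no match → NULL) → NULL
emp_id=95: salary >= 84935 → -17
emp_id=96: salary >= 84935 → -17
emp_id=97: (no match → NULL) → NULL
emp_id=98: salary >= 62192 OR dept IN ('ops', 'sales', 'legal') → -3
emp_id=99: salary >= 84935 → -23
emp_id=100: salary >= 65425 AND office IN ('LON', 'BER', 'NYC') → 0

NULL, -3, -3, -22, NULL, -17, -17, NULL, -3, -23, 0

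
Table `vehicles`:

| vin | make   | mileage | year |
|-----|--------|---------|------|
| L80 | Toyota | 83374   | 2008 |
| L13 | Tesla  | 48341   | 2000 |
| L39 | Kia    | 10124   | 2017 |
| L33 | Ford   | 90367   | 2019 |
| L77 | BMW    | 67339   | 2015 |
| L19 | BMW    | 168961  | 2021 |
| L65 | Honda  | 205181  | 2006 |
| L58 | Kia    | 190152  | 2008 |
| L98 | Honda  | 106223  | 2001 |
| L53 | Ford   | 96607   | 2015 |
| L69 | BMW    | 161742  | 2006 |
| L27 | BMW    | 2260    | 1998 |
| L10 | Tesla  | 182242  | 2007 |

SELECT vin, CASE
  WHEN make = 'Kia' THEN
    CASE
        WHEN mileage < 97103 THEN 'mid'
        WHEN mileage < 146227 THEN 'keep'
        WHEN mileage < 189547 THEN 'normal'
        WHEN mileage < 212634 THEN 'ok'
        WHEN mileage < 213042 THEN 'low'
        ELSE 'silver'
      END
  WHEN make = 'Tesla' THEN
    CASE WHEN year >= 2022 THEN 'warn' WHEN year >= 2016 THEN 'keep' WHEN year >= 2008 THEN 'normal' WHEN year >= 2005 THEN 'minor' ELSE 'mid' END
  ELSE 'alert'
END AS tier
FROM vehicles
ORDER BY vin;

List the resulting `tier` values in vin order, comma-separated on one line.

minor, mid, alert, alert, alert, mid, alert, ok, alert, alert, alert, alert, alert

vin=L10: make='Tesla' → inner[year >= 2005] → minor
vin=L13: make='Tesla' → inner[ELSE] → mid
vin=L19: make='BMW' → outer ELSE → alert
vin=L27: make='BMW' → outer ELSE → alert
vin=L33: make='Ford' → outer ELSE → alert
vin=L39: make='Kia' → inner[mileage < 97103] → mid
vin=L53: make='Ford' → outer ELSE → alert
vin=L58: make='Kia' → inner[mileage < 212634] → ok
vin=L65: make='Honda' → outer ELSE → alert
vin=L69: make='BMW' → outer ELSE → alert
vin=L77: make='BMW' → outer ELSE → alert
vin=L80: make='Toyota' → outer ELSE → alert
vin=L98: make='Honda' → outer ELSE → alert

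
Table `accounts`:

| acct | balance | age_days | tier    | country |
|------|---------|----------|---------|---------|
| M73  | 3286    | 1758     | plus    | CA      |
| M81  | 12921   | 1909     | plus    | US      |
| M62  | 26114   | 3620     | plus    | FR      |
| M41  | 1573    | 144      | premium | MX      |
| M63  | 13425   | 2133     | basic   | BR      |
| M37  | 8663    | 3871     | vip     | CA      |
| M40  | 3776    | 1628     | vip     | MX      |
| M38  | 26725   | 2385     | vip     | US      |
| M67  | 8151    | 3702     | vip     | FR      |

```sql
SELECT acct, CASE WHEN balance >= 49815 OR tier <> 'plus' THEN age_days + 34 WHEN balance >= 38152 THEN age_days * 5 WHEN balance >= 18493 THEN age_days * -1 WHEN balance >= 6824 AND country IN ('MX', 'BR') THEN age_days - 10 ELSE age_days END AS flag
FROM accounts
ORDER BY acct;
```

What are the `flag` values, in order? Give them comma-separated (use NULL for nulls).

3905, 2419, 1662, 178, -3620, 2167, 3736, 1758, 1909

acct=M37: balance >= 49815 OR tier <> 'plus' → 3905
acct=M38: balance >= 49815 OR tier <> 'plus' → 2419
acct=M40: balance >= 49815 OR tier <> 'plus' → 1662
acct=M41: balance >= 49815 OR tier <> 'plus' → 178
acct=M62: balance >= 18493 → -3620
acct=M63: balance >= 49815 OR tier <> 'plus' → 2167
acct=M67: balance >= 49815 OR tier <> 'plus' → 3736
acct=M73: ELSE → 1758
acct=M81: ELSE → 1909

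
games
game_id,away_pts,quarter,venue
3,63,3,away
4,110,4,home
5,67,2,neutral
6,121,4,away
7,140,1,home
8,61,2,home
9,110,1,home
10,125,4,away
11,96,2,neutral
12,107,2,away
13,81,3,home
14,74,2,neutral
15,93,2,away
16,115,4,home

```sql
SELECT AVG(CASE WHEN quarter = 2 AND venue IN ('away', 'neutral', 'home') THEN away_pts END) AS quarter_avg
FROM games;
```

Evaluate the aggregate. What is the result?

83

game_id=3: ✗
game_id=4: ✗
game_id=5: ✓ → 67
game_id=6: ✗
game_id=7: ✗
game_id=8: ✓ → 61
game_id=9: ✗
game_id=10: ✗
game_id=11: ✓ → 96
game_id=12: ✓ → 107
game_id=13: ✗
game_id=14: ✓ → 74
game_id=15: ✓ → 93
game_id=16: ✗
quarter_avg = (67 + 61 + 96 + 107 + 74 + 93) / 6 = 83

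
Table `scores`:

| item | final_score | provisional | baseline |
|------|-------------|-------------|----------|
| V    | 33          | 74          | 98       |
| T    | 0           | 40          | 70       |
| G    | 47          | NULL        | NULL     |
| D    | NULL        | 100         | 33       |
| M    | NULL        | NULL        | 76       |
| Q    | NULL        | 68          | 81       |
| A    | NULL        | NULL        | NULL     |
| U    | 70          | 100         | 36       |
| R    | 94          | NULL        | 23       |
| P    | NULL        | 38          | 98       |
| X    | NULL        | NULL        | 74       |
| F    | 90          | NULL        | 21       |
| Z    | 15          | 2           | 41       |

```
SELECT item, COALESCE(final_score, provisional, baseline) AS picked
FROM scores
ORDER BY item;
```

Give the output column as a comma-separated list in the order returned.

NULL, 100, 90, 47, 76, 38, 68, 94, 0, 70, 33, 74, 15

item=A: final_score=NULL, provisional=NULL, baseline=NULL (all NULL) → NULL
item=D: final_score=NULL, provisional=100 → 100
item=F: final_score=90 → 90
item=G: final_score=47 → 47
item=M: final_score=NULL, provisional=NULL, baseline=76 → 76
item=P: final_score=NULL, provisional=38 → 38
item=Q: final_score=NULL, provisional=68 → 68
item=R: final_score=94 → 94
item=T: final_score=0 → 0
item=U: final_score=70 → 70
item=V: final_score=33 → 33
item=X: final_score=NULL, provisional=NULL, baseline=74 → 74
item=Z: final_score=15 → 15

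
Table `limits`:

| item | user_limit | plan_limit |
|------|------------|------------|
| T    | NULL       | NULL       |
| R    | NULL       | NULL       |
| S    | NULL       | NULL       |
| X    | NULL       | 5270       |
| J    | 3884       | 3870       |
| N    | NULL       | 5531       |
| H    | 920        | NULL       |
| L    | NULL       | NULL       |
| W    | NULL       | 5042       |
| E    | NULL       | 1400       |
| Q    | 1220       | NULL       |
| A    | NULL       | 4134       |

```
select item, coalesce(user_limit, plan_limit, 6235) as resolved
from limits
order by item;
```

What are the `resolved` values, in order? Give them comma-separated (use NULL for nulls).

4134, 1400, 920, 3884, 6235, 5531, 1220, 6235, 6235, 6235, 5042, 5270

item=A: user_limit=NULL, plan_limit=4134 → 4134
item=E: user_limit=NULL, plan_limit=1400 → 1400
item=H: user_limit=920 → 920
item=J: user_limit=3884 → 3884
item=L: user_limit=NULL, plan_limit=NULL, → literal 6235 → 6235
item=N: user_limit=NULL, plan_limit=5531 → 5531
item=Q: user_limit=1220 → 1220
item=R: user_limit=NULL, plan_limit=NULL, → literal 6235 → 6235
item=S: user_limit=NULL, plan_limit=NULL, → literal 6235 → 6235
item=T: user_limit=NULL, plan_limit=NULL, → literal 6235 → 6235
item=W: user_limit=NULL, plan_limit=5042 → 5042
item=X: user_limit=NULL, plan_limit=5270 → 5270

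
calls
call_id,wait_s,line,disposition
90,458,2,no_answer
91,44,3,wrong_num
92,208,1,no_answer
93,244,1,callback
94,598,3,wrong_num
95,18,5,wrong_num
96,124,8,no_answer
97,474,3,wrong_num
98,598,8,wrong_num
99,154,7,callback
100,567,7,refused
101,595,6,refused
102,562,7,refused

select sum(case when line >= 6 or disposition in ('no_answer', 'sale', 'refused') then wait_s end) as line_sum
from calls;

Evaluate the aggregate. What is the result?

3266

call_id=90: ✓ → 458
call_id=91: ✗
call_id=92: ✓ → 208
call_id=93: ✗
call_id=94: ✗
call_id=95: ✗
call_id=96: ✓ → 124
call_id=97: ✗
call_id=98: ✓ → 598
call_id=99: ✓ → 154
call_id=100: ✓ → 567
call_id=101: ✓ → 595
call_id=102: ✓ → 562
line_sum = 458 + 208 + 124 + 598 + 154 + 567 + 595 + 562 = 3266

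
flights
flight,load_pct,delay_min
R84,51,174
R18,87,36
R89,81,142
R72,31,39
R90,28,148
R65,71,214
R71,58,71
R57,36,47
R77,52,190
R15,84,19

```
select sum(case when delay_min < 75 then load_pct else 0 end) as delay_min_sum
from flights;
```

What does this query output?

flight=R84: ✗
flight=R18: ✓ → 87
flight=R89: ✗
flight=R72: ✓ → 31
flight=R90: ✗
flight=R65: ✗
flight=R71: ✓ → 58
flight=R57: ✓ → 36
flight=R77: ✗
flight=R15: ✓ → 84
delay_min_sum = 87 + 31 + 58 + 36 + 84 = 296

296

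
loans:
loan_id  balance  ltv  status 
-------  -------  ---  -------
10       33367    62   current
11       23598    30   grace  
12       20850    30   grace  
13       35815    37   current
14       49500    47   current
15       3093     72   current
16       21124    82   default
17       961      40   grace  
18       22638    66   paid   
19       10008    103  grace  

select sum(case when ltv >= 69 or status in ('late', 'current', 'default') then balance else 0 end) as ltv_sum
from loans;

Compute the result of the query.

loan_id=10: ✓ → 33367
loan_id=11: ✗
loan_id=12: ✗
loan_id=13: ✓ → 35815
loan_id=14: ✓ → 49500
loan_id=15: ✓ → 3093
loan_id=16: ✓ → 21124
loan_id=17: ✗
loan_id=18: ✗
loan_id=19: ✓ → 10008
ltv_sum = 33367 + 35815 + 49500 + 3093 + 21124 + 10008 = 152907

152907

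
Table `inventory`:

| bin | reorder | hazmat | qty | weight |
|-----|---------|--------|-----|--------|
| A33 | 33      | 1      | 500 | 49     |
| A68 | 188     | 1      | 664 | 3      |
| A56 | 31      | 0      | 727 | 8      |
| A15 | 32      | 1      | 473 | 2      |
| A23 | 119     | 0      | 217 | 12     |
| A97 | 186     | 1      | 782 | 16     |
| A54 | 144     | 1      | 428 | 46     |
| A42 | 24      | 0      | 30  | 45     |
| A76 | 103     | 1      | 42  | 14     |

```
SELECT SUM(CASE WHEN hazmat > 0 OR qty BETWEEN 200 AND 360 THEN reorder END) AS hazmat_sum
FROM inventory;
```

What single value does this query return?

bin=A33: ✓ → 33
bin=A68: ✓ → 188
bin=A56: ✗
bin=A15: ✓ → 32
bin=A23: ✓ → 119
bin=A97: ✓ → 186
bin=A54: ✓ → 144
bin=A42: ✗
bin=A76: ✓ → 103
hazmat_sum = 33 + 188 + 32 + 119 + 186 + 144 + 103 = 805

805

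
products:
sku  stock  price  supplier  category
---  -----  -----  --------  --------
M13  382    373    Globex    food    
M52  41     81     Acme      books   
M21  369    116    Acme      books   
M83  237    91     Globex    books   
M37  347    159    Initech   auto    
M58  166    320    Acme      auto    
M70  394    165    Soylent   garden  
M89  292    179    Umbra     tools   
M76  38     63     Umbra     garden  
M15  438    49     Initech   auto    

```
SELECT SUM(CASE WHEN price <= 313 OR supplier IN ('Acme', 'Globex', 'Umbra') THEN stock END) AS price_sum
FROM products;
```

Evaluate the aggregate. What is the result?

2704

sku=M13: ✓ → 382
sku=M52: ✓ → 41
sku=M21: ✓ → 369
sku=M83: ✓ → 237
sku=M37: ✓ → 347
sku=M58: ✓ → 166
sku=M70: ✓ → 394
sku=M89: ✓ → 292
sku=M76: ✓ → 38
sku=M15: ✓ → 438
price_sum = 382 + 41 + 369 + 237 + 347 + 166 + 394 + 292 + 38 + 438 = 2704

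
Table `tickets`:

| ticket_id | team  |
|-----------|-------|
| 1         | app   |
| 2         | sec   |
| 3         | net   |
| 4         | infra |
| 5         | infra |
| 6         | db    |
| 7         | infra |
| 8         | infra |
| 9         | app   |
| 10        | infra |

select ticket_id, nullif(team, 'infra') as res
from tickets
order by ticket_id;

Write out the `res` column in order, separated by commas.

ticket_id=1: team=app vs infra: differ → app
ticket_id=2: team=sec vs infra: differ → sec
ticket_id=3: team=net vs infra: differ → net
ticket_id=4: team=infra vs infra: equal → NULL
ticket_id=5: team=infra vs infra: equal → NULL
ticket_id=6: team=db vs infra: differ → db
ticket_id=7: team=infra vs infra: equal → NULL
ticket_id=8: team=infra vs infra: equal → NULL
ticket_id=9: team=app vs infra: differ → app
ticket_id=10: team=infra vs infra: equal → NULL

app, sec, net, NULL, NULL, db, NULL, NULL, app, NULL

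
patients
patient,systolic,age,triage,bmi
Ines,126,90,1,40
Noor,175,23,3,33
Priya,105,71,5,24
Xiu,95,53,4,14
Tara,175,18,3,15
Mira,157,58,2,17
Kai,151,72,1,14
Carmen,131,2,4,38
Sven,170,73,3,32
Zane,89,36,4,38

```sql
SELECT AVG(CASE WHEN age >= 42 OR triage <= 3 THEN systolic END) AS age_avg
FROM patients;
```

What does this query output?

patient=Ines: ✓ → 126
patient=Noor: ✓ → 175
patient=Priya: ✓ → 105
patient=Xiu: ✓ → 95
patient=Tara: ✓ → 175
patient=Mira: ✓ → 157
patient=Kai: ✓ → 151
patient=Carmen: ✗
patient=Sven: ✓ → 170
patient=Zane: ✗
age_avg = (126 + 175 + 105 + 95 + 175 + 157 + 151 + 170) / 8 = 144.25

144.25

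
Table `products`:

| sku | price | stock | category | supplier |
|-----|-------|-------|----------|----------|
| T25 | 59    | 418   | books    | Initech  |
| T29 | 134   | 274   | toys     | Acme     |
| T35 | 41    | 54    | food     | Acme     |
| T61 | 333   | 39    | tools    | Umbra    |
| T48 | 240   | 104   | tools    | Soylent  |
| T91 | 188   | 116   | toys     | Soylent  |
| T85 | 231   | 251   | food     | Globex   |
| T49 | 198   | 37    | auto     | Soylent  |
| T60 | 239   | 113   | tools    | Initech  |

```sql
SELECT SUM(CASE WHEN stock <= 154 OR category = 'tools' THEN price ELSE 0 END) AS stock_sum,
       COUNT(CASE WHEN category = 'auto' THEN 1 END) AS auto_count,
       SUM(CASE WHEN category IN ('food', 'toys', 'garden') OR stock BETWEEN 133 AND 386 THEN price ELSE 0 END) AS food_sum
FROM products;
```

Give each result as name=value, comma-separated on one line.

stock_sum=1239, auto_count=1, food_sum=594

[stock_sum: stock <= 154 OR category = 'tools']
sku=T25: ✗
sku=T29: ✗
sku=T35: ✓ → 41
sku=T61: ✓ → 333
sku=T48: ✓ → 240
sku=T91: ✓ → 188
sku=T85: ✗
sku=T49: ✓ → 198
sku=T60: ✓ → 239
stock_sum = 41 + 333 + 240 + 188 + 198 + 239 = 1239
—
[auto_count: category = 'auto']
sku=T25: ✗
sku=T29: ✗
sku=T35: ✗
sku=T61: ✗
sku=T48: ✗
sku=T91: ✗
sku=T85: ✗
sku=T49: ✓ → 1
sku=T60: ✗
auto_count = COUNT(1) = 1
—
[food_sum: category IN ('food', 'toys', 'garden') OR stock BETWEEN 133 AND 386]
sku=T25: ✗
sku=T29: ✓ → 134
sku=T35: ✓ → 41
sku=T61: ✗
sku=T48: ✗
sku=T91: ✓ → 188
sku=T85: ✓ → 231
sku=T49: ✗
sku=T60: ✗
food_sum = 134 + 41 + 188 + 231 = 594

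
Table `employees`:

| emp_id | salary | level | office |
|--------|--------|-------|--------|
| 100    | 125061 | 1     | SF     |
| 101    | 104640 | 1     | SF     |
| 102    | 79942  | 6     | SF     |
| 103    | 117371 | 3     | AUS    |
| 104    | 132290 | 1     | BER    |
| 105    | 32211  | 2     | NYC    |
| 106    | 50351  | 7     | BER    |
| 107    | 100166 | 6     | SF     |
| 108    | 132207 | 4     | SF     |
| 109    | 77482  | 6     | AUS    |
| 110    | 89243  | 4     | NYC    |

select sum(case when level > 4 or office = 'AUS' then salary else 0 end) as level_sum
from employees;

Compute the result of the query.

425312

emp_id=100: ✗
emp_id=101: ✗
emp_id=102: ✓ → 79942
emp_id=103: ✓ → 117371
emp_id=104: ✗
emp_id=105: ✗
emp_id=106: ✓ → 50351
emp_id=107: ✓ → 100166
emp_id=108: ✗
emp_id=109: ✓ → 77482
emp_id=110: ✗
level_sum = 79942 + 117371 + 50351 + 100166 + 77482 = 425312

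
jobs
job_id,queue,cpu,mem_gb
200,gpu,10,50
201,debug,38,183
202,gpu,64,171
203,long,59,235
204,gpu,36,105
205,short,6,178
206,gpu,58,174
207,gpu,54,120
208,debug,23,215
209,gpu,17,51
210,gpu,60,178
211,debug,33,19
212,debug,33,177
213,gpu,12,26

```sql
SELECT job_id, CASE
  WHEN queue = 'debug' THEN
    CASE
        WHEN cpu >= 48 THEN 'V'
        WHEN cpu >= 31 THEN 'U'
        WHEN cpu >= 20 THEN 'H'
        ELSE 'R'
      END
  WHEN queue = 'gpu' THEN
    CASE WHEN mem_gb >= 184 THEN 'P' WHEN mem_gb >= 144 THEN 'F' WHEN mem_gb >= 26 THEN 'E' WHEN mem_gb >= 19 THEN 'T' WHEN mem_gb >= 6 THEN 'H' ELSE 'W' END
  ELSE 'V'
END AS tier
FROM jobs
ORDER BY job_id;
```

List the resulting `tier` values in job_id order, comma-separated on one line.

E, U, F, V, E, V, F, E, H, E, F, U, U, E

job_id=200: queue='gpu' → inner[mem_gb >= 26] → E
job_id=201: queue='debug' → inner[cpu >= 31] → U
job_id=202: queue='gpu' → inner[mem_gb >= 144] → F
job_id=203: queue='long' → outer ELSE → V
job_id=204: queue='gpu' → inner[mem_gb >= 26] → E
job_id=205: queue='short' → outer ELSE → V
job_id=206: queue='gpu' → inner[mem_gb >= 144] → F
job_id=207: queue='gpu' → inner[mem_gb >= 26] → E
job_id=208: queue='debug' → inner[cpu >= 20] → H
job_id=209: queue='gpu' → inner[mem_gb >= 26] → E
job_id=210: queue='gpu' → inner[mem_gb >= 144] → F
job_id=211: queue='debug' → inner[cpu >= 31] → U
job_id=212: queue='debug' → inner[cpu >= 31] → U
job_id=213: queue='gpu' → inner[mem_gb >= 26] → E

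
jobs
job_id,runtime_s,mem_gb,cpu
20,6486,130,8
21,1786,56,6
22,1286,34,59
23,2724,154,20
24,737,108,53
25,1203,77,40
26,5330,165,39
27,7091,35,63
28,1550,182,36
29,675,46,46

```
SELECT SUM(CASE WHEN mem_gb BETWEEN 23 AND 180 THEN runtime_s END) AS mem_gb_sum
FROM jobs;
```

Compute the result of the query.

27318

job_id=20: ✓ → 6486
job_id=21: ✓ → 1786
job_id=22: ✓ → 1286
job_id=23: ✓ → 2724
job_id=24: ✓ → 737
job_id=25: ✓ → 1203
job_id=26: ✓ → 5330
job_id=27: ✓ → 7091
job_id=28: ✗
job_id=29: ✓ → 675
mem_gb_sum = 6486 + 1786 + 1286 + 2724 + 737 + 1203 + 5330 + 7091 + 675 = 27318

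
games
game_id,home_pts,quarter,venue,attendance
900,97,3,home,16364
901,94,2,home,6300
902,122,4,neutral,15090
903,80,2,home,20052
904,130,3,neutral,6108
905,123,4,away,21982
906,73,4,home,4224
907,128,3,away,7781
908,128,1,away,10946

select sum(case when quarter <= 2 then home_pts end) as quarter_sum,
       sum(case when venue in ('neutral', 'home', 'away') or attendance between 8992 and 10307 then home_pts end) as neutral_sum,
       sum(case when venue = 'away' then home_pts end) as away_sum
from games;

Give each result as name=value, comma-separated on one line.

quarter_sum=302, neutral_sum=975, away_sum=379

[quarter_sum: quarter <= 2]
game_id=900: ✗
game_id=901: ✓ → 94
game_id=902: ✗
game_id=903: ✓ → 80
game_id=904: ✗
game_id=905: ✗
game_id=906: ✗
game_id=907: ✗
game_id=908: ✓ → 128
quarter_sum = 94 + 80 + 128 = 302
—
[neutral_sum: venue in ('neutral', 'home', 'away') or attendance between 8992 and 10307]
game_id=900: ✓ → 97
game_id=901: ✓ → 94
game_id=902: ✓ → 122
game_id=903: ✓ → 80
game_id=904: ✓ → 130
game_id=905: ✓ → 123
game_id=906: ✓ → 73
game_id=907: ✓ → 128
game_id=908: ✓ → 128
neutral_sum = 97 + 94 + 122 + 80 + 130 + 123 + 73 + 128 + 128 = 975
—
[away_sum: venue = 'away']
game_id=900: ✗
game_id=901: ✗
game_id=902: ✗
game_id=903: ✗
game_id=904: ✗
game_id=905: ✓ → 123
game_id=906: ✗
game_id=907: ✓ → 128
game_id=908: ✓ → 128
away_sum = 123 + 128 + 128 = 379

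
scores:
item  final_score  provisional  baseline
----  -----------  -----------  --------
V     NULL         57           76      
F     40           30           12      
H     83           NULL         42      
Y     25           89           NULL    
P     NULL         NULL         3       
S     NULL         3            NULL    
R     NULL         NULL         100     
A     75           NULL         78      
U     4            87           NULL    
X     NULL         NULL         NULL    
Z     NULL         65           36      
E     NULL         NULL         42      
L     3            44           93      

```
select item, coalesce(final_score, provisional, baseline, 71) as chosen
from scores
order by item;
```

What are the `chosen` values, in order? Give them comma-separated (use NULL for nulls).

75, 42, 40, 83, 3, 3, 100, 3, 4, 57, 71, 25, 65

item=A: final_score=75 → 75
item=E: final_score=NULL, provisional=NULL, baseline=42 → 42
item=F: final_score=40 → 40
item=H: final_score=83 → 83
item=L: final_score=3 → 3
item=P: final_score=NULL, provisional=NULL, baseline=3 → 3
item=R: final_score=NULL, provisional=NULL, baseline=100 → 100
item=S: final_score=NULL, provisional=3 → 3
item=U: final_score=4 → 4
item=V: final_score=NULL, provisional=57 → 57
item=X: final_score=NULL, provisional=NULL, baseline=NULL, → literal 71 → 71
item=Y: final_score=25 → 25
item=Z: final_score=NULL, provisional=65 → 65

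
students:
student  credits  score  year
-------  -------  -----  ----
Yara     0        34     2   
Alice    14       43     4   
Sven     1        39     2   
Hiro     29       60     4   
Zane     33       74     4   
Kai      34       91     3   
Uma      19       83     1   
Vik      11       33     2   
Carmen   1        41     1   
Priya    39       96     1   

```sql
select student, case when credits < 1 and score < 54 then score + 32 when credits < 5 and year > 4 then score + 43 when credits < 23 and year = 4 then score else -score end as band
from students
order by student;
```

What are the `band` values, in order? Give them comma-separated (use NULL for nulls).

student=Alice: credits < 23 and year = 4 → 43
student=Carmen: ELSE → -41
student=Hiro: ELSE → -60
student=Kai: ELSE → -91
student=Priya: ELSE → -96
student=Sven: ELSE → -39
student=Uma: ELSE → -83
student=Vik: ELSE → -33
student=Yara: credits < 1 and score < 54 → 66
student=Zane: ELSE → -74

43, -41, -60, -91, -96, -39, -83, -33, 66, -74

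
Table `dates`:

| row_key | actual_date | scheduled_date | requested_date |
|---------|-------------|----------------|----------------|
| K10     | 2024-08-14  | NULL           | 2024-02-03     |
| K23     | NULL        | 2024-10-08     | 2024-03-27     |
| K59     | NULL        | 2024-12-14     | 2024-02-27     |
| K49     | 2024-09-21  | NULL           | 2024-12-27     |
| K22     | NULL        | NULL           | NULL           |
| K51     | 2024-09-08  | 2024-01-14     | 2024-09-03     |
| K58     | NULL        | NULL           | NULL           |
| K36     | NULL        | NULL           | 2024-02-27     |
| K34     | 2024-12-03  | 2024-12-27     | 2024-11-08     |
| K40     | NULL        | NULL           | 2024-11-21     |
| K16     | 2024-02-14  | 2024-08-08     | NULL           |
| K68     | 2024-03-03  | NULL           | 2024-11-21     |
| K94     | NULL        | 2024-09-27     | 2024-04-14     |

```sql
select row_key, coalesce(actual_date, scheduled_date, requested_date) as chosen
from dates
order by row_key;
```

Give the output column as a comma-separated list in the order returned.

row_key=K10: actual_date=2024-08-14 → 2024-08-14
row_key=K16: actual_date=2024-02-14 → 2024-02-14
row_key=K22: actual_date=NULL, scheduled_date=NULL, requested_date=NULL (all NULL) → NULL
row_key=K23: actual_date=NULL, scheduled_date=2024-10-08 → 2024-10-08
row_key=K34: actual_date=2024-12-03 → 2024-12-03
row_key=K36: actual_date=NULL, scheduled_date=NULL, requested_date=2024-02-27 → 2024-02-27
row_key=K40: actual_date=NULL, scheduled_date=NULL, requested_date=2024-11-21 → 2024-11-21
row_key=K49: actual_date=2024-09-21 → 2024-09-21
row_key=K51: actual_date=2024-09-08 → 2024-09-08
row_key=K58: actual_date=NULL, scheduled_date=NULL, requested_date=NULL (all NULL) → NULL
row_key=K59: actual_date=NULL, scheduled_date=2024-12-14 → 2024-12-14
row_key=K68: actual_date=2024-03-03 → 2024-03-03
row_key=K94: actual_date=NULL, scheduled_date=2024-09-27 → 2024-09-27

2024-08-14, 2024-02-14, NULL, 2024-10-08, 2024-12-03, 2024-02-27, 2024-11-21, 2024-09-21, 2024-09-08, NULL, 2024-12-14, 2024-03-03, 2024-09-27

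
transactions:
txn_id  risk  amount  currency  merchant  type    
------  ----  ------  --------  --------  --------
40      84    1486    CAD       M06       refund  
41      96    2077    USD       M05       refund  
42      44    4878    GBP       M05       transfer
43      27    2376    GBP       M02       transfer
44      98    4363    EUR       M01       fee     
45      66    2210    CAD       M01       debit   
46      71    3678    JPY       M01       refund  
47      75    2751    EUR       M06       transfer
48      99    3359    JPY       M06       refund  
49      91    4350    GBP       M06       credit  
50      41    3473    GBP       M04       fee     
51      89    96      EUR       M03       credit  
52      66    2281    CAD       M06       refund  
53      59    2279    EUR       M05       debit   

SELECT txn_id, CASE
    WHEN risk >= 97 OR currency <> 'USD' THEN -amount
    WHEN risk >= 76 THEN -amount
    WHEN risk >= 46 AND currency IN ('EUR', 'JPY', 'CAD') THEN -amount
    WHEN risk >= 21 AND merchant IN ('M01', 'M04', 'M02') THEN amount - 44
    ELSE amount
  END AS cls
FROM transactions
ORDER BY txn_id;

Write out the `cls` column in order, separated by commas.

-1486, -2077, -4878, -2376, -4363, -2210, -3678, -2751, -3359, -4350, -3473, -96, -2281, -2279

txn_id=40: risk >= 97 OR currency <> 'USD' → -1486
txn_id=41: risk >= 76 → -2077
txn_id=42: risk >= 97 OR currency <> 'USD' → -4878
txn_id=43: risk >= 97 OR currency <> 'USD' → -2376
txn_id=44: risk >= 97 OR currency <> 'USD' → -4363
txn_id=45: risk >= 97 OR currency <> 'USD' → -2210
txn_id=46: risk >= 97 OR currency <> 'USD' → -3678
txn_id=47: risk >= 97 OR currency <> 'USD' → -2751
txn_id=48: risk >= 97 OR currency <> 'USD' → -3359
txn_id=49: risk >= 97 OR currency <> 'USD' → -4350
txn_id=50: risk >= 97 OR currency <> 'USD' → -3473
txn_id=51: risk >= 97 OR currency <> 'USD' → -96
txn_id=52: risk >= 97 OR currency <> 'USD' → -2281
txn_id=53: risk >= 97 OR currency <> 'USD' → -2279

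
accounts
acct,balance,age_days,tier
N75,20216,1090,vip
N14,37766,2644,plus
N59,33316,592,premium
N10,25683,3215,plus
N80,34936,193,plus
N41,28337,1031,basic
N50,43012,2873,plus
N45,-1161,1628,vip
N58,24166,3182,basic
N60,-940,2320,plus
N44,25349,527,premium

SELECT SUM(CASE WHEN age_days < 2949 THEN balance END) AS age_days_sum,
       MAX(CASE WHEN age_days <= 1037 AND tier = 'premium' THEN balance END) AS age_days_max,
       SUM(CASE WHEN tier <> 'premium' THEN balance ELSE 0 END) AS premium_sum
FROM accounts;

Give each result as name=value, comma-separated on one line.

age_days_sum=220831, age_days_max=33316, premium_sum=212015

[age_days_sum: age_days < 2949]
acct=N75: ✓ → 20216
acct=N14: ✓ → 37766
acct=N59: ✓ → 33316
acct=N10: ✗
acct=N80: ✓ → 34936
acct=N41: ✓ → 28337
acct=N50: ✓ → 43012
acct=N45: ✓ → -1161
acct=N58: ✗
acct=N60: ✓ → -940
acct=N44: ✓ → 25349
age_days_sum = 20216 + 37766 + 33316 + 34936 + 28337 + 43012 + -1161 + -940 + 25349 = 220831
—
[age_days_max: age_days <= 1037 AND tier = 'premium']
acct=N75: ✗
acct=N14: ✗
acct=N59: ✓ → 33316
acct=N10: ✗
acct=N80: ✗
acct=N41: ✗
acct=N50: ✗
acct=N45: ✗
acct=N58: ✗
acct=N60: ✗
acct=N44: ✓ → 25349
age_days_max = MAX(33316, 25349) = 33316
—
[premium_sum: tier <> 'premium']
acct=N75: ✓ → 20216
acct=N14: ✓ → 37766
acct=N59: ✗
acct=N10: ✓ → 25683
acct=N80: ✓ → 34936
acct=N41: ✓ → 28337
acct=N50: ✓ → 43012
acct=N45: ✓ → -1161
acct=N58: ✓ → 24166
acct=N60: ✓ → -940
acct=N44: ✗
premium_sum = 20216 + 37766 + 25683 + 34936 + 28337 + 43012 + -1161 + 24166 + -940 = 212015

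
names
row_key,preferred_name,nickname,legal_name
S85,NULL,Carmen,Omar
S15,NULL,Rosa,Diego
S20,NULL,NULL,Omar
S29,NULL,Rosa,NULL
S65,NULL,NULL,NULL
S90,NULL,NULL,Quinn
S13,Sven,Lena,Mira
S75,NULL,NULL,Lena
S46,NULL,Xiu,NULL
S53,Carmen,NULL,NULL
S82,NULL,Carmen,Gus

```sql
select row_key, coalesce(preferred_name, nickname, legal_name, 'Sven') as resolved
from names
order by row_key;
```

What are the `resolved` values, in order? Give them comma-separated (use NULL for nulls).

row_key=S13: preferred_name=Sven → Sven
row_key=S15: preferred_name=NULL, nickname=Rosa → Rosa
row_key=S20: preferred_name=NULL, nickname=NULL, legal_name=Omar → Omar
row_key=S29: preferred_name=NULL, nickname=Rosa → Rosa
row_key=S46: preferred_name=NULL, nickname=Xiu → Xiu
row_key=S53: preferred_name=Carmen → Carmen
row_key=S65: preferred_name=NULL, nickname=NULL, legal_name=NULL, → literal Sven → Sven
row_key=S75: preferred_name=NULL, nickname=NULL, legal_name=Lena → Lena
row_key=S82: preferred_name=NULL, nickname=Carmen → Carmen
row_key=S85: preferred_name=NULL, nickname=Carmen → Carmen
row_key=S90: preferred_name=NULL, nickname=NULL, legal_name=Quinn → Quinn

Sven, Rosa, Omar, Rosa, Xiu, Carmen, Sven, Lena, Carmen, Carmen, Quinn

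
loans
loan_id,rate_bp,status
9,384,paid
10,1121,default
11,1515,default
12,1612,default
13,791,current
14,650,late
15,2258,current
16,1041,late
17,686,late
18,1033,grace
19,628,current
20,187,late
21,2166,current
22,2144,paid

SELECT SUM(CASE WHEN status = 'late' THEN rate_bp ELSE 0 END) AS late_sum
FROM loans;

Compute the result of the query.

loan_id=9: ✗
loan_id=10: ✗
loan_id=11: ✗
loan_id=12: ✗
loan_id=13: ✗
loan_id=14: ✓ → 650
loan_id=15: ✗
loan_id=16: ✓ → 1041
loan_id=17: ✓ → 686
loan_id=18: ✗
loan_id=19: ✗
loan_id=20: ✓ → 187
loan_id=21: ✗
loan_id=22: ✗
late_sum = 650 + 1041 + 686 + 187 = 2564

2564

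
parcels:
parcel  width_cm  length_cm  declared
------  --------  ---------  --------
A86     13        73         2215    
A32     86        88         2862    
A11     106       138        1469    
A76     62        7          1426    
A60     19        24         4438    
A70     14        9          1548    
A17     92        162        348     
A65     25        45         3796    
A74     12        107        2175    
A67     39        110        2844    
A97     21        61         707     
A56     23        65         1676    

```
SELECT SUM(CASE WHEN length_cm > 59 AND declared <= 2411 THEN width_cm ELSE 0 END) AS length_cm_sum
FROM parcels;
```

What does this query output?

267

parcel=A86: ✓ → 13
parcel=A32: ✗
parcel=A11: ✓ → 106
parcel=A76: ✗
parcel=A60: ✗
parcel=A70: ✗
parcel=A17: ✓ → 92
parcel=A65: ✗
parcel=A74: ✓ → 12
parcel=A67: ✗
parcel=A97: ✓ → 21
parcel=A56: ✓ → 23
length_cm_sum = 13 + 106 + 92 + 12 + 21 + 23 = 267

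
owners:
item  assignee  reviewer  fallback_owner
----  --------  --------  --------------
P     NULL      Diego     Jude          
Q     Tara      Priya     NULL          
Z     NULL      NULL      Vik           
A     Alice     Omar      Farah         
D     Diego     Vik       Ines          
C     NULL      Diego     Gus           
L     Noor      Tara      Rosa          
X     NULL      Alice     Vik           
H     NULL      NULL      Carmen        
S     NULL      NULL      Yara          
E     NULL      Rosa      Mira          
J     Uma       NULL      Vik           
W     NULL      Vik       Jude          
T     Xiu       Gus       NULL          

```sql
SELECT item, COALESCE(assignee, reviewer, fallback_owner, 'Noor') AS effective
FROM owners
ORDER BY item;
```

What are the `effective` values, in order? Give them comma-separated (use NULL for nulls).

Alice, Diego, Diego, Rosa, Carmen, Uma, Noor, Diego, Tara, Yara, Xiu, Vik, Alice, Vik

item=A: assignee=Alice → Alice
item=C: assignee=NULL, reviewer=Diego → Diego
item=D: assignee=Diego → Diego
item=E: assignee=NULL, reviewer=Rosa → Rosa
item=H: assignee=NULL, reviewer=NULL, fallback_owner=Carmen → Carmen
item=J: assignee=Uma → Uma
item=L: assignee=Noor → Noor
item=P: assignee=NULL, reviewer=Diego → Diego
item=Q: assignee=Tara → Tara
item=S: assignee=NULL, reviewer=NULL, fallback_owner=Yara → Yara
item=T: assignee=Xiu → Xiu
item=W: assignee=NULL, reviewer=Vik → Vik
item=X: assignee=NULL, reviewer=Alice → Alice
item=Z: assignee=NULL, reviewer=NULL, fallback_owner=Vik → Vik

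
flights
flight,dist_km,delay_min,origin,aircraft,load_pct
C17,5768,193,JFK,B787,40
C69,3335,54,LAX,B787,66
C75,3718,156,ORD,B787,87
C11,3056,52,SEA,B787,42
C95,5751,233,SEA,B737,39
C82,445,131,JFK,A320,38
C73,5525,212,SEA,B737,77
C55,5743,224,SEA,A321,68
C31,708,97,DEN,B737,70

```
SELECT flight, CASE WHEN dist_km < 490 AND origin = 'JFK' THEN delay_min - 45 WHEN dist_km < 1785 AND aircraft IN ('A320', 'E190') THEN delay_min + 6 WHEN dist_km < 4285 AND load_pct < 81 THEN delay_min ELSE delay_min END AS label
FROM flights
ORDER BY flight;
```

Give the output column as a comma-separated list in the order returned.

flight=C11: dist_km < 4285 AND load_pct < 81 → 52
flight=C17: ELSE → 193
flight=C31: dist_km < 4285 AND load_pct < 81 → 97
flight=C55: ELSE → 224
flight=C69: dist_km < 4285 AND load_pct < 81 → 54
flight=C73: ELSE → 212
flight=C75: ELSE → 156
flight=C82: dist_km < 490 AND origin = 'JFK' → 86
flight=C95: ELSE → 233

52, 193, 97, 224, 54, 212, 156, 86, 233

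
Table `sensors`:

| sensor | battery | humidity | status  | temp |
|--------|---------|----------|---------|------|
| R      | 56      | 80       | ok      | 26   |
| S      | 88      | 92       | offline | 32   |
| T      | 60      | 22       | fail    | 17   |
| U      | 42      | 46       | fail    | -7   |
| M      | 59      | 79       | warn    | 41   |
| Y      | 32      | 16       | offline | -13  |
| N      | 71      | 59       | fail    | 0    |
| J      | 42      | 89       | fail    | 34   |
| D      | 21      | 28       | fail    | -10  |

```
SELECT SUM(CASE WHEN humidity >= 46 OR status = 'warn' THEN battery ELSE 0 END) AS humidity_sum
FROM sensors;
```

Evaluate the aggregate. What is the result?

sensor=R: ✓ → 56
sensor=S: ✓ → 88
sensor=T: ✗
sensor=U: ✓ → 42
sensor=M: ✓ → 59
sensor=Y: ✗
sensor=N: ✓ → 71
sensor=J: ✓ → 42
sensor=D: ✗
humidity_sum = 56 + 88 + 42 + 59 + 71 + 42 = 358

358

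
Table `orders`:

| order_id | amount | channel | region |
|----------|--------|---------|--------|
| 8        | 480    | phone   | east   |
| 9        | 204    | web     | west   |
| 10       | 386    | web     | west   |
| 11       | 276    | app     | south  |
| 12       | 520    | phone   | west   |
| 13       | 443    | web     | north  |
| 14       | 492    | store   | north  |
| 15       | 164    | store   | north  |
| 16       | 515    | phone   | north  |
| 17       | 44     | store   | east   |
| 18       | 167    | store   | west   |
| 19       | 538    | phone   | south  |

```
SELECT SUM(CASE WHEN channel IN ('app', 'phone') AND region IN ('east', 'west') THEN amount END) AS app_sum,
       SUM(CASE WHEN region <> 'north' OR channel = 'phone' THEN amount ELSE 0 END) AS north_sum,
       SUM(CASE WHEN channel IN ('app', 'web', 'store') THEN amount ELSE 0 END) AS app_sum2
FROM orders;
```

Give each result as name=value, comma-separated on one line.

app_sum=1000, north_sum=3130, app_sum2=2176

[app_sum: channel IN ('app', 'phone') AND region IN ('east', 'west')]
order_id=8: ✓ → 480
order_id=9: ✗
order_id=10: ✗
order_id=11: ✗
order_id=12: ✓ → 520
order_id=13: ✗
order_id=14: ✗
order_id=15: ✗
order_id=16: ✗
order_id=17: ✗
order_id=18: ✗
order_id=19: ✗
app_sum = 480 + 520 = 1000
—
[north_sum: region <> 'north' OR channel = 'phone']
order_id=8: ✓ → 480
order_id=9: ✓ → 204
order_id=10: ✓ → 386
order_id=11: ✓ → 276
order_id=12: ✓ → 520
order_id=13: ✗
order_id=14: ✗
order_id=15: ✗
order_id=16: ✓ → 515
order_id=17: ✓ → 44
order_id=18: ✓ → 167
order_id=19: ✓ → 538
north_sum = 480 + 204 + 386 + 276 + 520 + 515 + 44 + 167 + 538 = 3130
—
[app_sum2: channel IN ('app', 'web', 'store')]
order_id=8: ✗
order_id=9: ✓ → 204
order_id=10: ✓ → 386
order_id=11: ✓ → 276
order_id=12: ✗
order_id=13: ✓ → 443
order_id=14: ✓ → 492
order_id=15: ✓ → 164
order_id=16: ✗
order_id=17: ✓ → 44
order_id=18: ✓ → 167
order_id=19: ✗
app_sum2 = 204 + 386 + 276 + 443 + 492 + 164 + 44 + 167 = 2176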